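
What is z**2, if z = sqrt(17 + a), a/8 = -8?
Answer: -47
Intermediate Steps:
a = -64 (a = 8*(-8) = -64)
z = I*sqrt(47) (z = sqrt(17 - 64) = sqrt(-47) = I*sqrt(47) ≈ 6.8557*I)
z**2 = (I*sqrt(47))**2 = -47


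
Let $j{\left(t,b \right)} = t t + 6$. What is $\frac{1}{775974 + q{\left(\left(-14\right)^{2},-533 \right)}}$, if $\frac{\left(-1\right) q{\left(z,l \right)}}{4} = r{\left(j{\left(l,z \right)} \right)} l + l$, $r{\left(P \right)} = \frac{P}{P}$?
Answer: $\frac{1}{780238} \approx 1.2817 \cdot 10^{-6}$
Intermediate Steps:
$j{\left(t,b \right)} = 6 + t^{2}$ ($j{\left(t,b \right)} = t^{2} + 6 = 6 + t^{2}$)
$r{\left(P \right)} = 1$
$q{\left(z,l \right)} = - 8 l$ ($q{\left(z,l \right)} = - 4 \left(1 l + l\right) = - 4 \left(l + l\right) = - 4 \cdot 2 l = - 8 l$)
$\frac{1}{775974 + q{\left(\left(-14\right)^{2},-533 \right)}} = \frac{1}{775974 - -4264} = \frac{1}{775974 + 4264} = \frac{1}{780238}$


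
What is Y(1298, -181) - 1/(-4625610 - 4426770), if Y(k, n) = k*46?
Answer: 540499505041/9052380 ≈ 59708.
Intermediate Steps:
Y(k, n) = 46*k
Y(1298, -181) - 1/(-4625610 - 4426770) = 46*1298 - 1/(-4625610 - 4426770) = 59708 - 1/(-9052380) = 59708 - 1*(-1/9052380) = 59708 + 1/9052380 = 540499505041/9052380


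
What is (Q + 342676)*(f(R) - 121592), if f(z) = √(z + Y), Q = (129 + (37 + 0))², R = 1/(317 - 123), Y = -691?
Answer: -45017249344 + 185116*I*√26006282/97 ≈ -4.5017e+10 + 9.7322e+6*I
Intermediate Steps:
R = 1/194 ≈ 0.0051546
Q = 27556 (Q = (129 + 37)² = 166² = 27556)
f(z) = √(-691 + z) (f(z) = √(z - 691) = √(-691 + z))
(Q + 342676)*(f(R) - 121592) = (27556 + 342676)*(√(-691 + 1/194) - 121592) = 370232*(√(-134053/194) - 121592) = 370232*(I*√26006282/194 - 121592) = 370232*(-121592 + I*√26006282/194) = -45017249344 + 185116*I*√26006282/97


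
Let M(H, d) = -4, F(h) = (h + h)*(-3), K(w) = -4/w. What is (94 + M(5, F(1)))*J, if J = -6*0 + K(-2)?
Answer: 180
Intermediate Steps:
F(h) = -6*h (F(h) = (2*h)*(-3) = -6*h)
J = 2 (J = -6*0 - 4/(-2) = 0 - 4*(-1/2) = 0 + 2 = 2)
(94 + M(5, F(1)))*J = (94 - 4)*2 = 90*2 = 180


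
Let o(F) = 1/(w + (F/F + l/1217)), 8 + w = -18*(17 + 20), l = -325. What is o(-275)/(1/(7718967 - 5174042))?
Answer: -3097173725/819366 ≈ -3780.0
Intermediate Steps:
w = -674 (w = -8 - 18*(17 + 20) = -8 - 18*37 = -8 - 666 = -674)
o(F) = -1217/819366 (o(F) = 1/(-674 + (F/F - 325/1217)) = 1/(-674 + (1 - 325*1/1217)) = 1/(-674 + (1 - 325/1217)) = 1/(-674 + 892/1217) = 1/(-819366/1217) = -1217/819366)
o(-275)/(1/(7718967 - 5174042)) = -1217/(819366*(1/(7718967 - 5174042))) = -1217/(819366*(1/2544925)) = -1217/(819366*1/2544925) = -1217/819366*2544925 = -3097173725/819366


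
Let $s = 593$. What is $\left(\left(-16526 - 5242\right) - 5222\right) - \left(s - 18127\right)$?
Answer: $-9456$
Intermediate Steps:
$\left(\left(-16526 - 5242\right) - 5222\right) - \left(s - 18127\right) = \left(\left(-16526 - 5242\right) - 5222\right) - \left(593 - 18127\right) = \left(-21768 - 5222\right) - -17534 = -26990 + 17534 = -9456$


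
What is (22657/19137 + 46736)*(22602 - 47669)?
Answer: -22420162660763/19137 ≈ -1.1716e+9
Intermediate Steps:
(22657/19137 + 46736)*(22602 - 47669) = (22657*(1/19137) + 46736)*(-25067) = (22657/19137 + 46736)*(-25067) = (894409489/19137)*(-25067) = -22420162660763/19137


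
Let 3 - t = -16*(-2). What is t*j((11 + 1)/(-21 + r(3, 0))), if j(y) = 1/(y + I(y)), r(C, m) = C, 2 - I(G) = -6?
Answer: -87/22 ≈ -3.9545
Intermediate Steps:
I(G) = 8 (I(G) = 2 - 1*(-6) = 2 + 6 = 8)
t = -29 (t = 3 - (-8)*2*(-2) = 3 - (-8)*(-4) = 3 - 1*32 = 3 - 32 = -29)
j(y) = 1/(8 + y) (j(y) = 1/(y + 8) = 1/(8 + y))
t*j((11 + 1)/(-21 + r(3, 0))) = -29/(8 + (11 + 1)/(-21 + 3)) = -29/(8 + 12/(-18)) = -29/(8 + 12*(-1/18)) = -29/(8 - ⅔) = -29/22/3 = -29*3/22 = -87/22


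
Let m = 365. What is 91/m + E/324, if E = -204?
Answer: -3748/9855 ≈ -0.38031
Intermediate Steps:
91/m + E/324 = 91/365 - 204/324 = 91*(1/365) - 204*1/324 = 91/365 - 17/27 = -3748/9855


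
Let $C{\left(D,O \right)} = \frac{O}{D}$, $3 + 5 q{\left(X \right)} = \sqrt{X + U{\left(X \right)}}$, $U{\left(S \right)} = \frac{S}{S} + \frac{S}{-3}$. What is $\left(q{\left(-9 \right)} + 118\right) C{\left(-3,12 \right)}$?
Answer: $- \frac{2348}{5} - \frac{4 i \sqrt{5}}{5} \approx -469.6 - 1.7889 i$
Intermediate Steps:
$U{\left(S \right)} = 1 - \frac{S}{3}$ ($U{\left(S \right)} = 1 + S \left(- \frac{1}{3}\right) = 1 - \frac{S}{3}$)
$q{\left(X \right)} = - \frac{3}{5} + \frac{\sqrt{1 + \frac{2 X}{3}}}{5}$ ($q{\left(X \right)} = - \frac{3}{5} + \frac{\sqrt{X - \left(-1 + \frac{X}{3}\right)}}{5} = - \frac{3}{5} + \frac{\sqrt{1 + \frac{2 X}{3}}}{5}$)
$\left(q{\left(-9 \right)} + 118\right) C{\left(-3,12 \right)} = \left(\left(- \frac{3}{5} + \frac{\sqrt{9 + 6 \left(-9\right)}}{15}\right) + 118\right) \frac{12}{-3} = \left(\left(- \frac{3}{5} + \frac{\sqrt{9 - 54}}{15}\right) + 118\right) 12 \left(- \frac{1}{3}\right) = \left(\left(- \frac{3}{5} + \frac{\sqrt{-45}}{15}\right) + 118\right) \left(-4\right) = \left(\left(- \frac{3}{5} + \frac{3 i \sqrt{5}}{15}\right) + 118\right) \left(-4\right) = \left(\left(- \frac{3}{5} + \frac{i \sqrt{5}}{5}\right) + 118\right) \left(-4\right) = \left(\frac{587}{5} + \frac{i \sqrt{5}}{5}\right) \left(-4\right) = - \frac{2348}{5} - \frac{4 i \sqrt{5}}{5}$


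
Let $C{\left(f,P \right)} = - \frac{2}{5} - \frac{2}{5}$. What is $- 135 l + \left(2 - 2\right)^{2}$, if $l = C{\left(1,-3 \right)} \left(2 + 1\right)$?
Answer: $324$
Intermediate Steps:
$C{\left(f,P \right)} = - \frac{4}{5}$ ($C{\left(f,P \right)} = \left(-2\right) \frac{1}{5} - \frac{2}{5} = - \frac{2}{5} - \frac{2}{5} = - \frac{4}{5}$)
$l = - \frac{12}{5}$ ($l = - \frac{4 \left(2 + 1\right)}{5} = \left(- \frac{4}{5}\right) 3 = - \frac{12}{5} \approx -2.4$)
$- 135 l + \left(2 - 2\right)^{2} = \left(-135\right) \left(- \frac{12}{5}\right) + \left(2 - 2\right)^{2} = 324 + 0^{2} = 324 + 0 = 324$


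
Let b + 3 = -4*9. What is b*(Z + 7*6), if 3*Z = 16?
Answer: -1846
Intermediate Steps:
b = -39 (b = -3 - 4*9 = -3 - 36 = -39)
Z = 16/3 (Z = (⅓)*16 = 16/3 ≈ 5.3333)
b*(Z + 7*6) = -39*(16/3 + 7*6) = -39*(16/3 + 42) = -39*142/3 = -1846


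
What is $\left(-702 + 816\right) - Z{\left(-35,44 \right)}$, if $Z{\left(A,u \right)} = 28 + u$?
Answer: $42$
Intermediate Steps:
$\left(-702 + 816\right) - Z{\left(-35,44 \right)} = \left(-702 + 816\right) - \left(28 + 44\right) = 114 - 72 = 42$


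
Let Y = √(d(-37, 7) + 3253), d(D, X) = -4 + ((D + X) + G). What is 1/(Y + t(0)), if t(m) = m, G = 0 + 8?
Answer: √3227/3227 ≈ 0.017604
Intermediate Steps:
G = 8
d(D, X) = 4 + D + X (d(D, X) = -4 + ((D + X) + 8) = -4 + (8 + D + X) = 4 + D + X)
Y = √3227 (Y = √((4 - 37 + 7) + 3253) = √(-26 + 3253) = √3227 ≈ 56.807)
1/(Y + t(0)) = 1/(√3227 + 0) = 1/(√3227) = √3227/3227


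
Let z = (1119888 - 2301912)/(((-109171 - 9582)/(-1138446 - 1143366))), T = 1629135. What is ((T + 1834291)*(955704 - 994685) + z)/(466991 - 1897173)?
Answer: 8017639743780853/84919201523 ≈ 94415.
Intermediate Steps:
z = -2697156547488/118753 (z = -1182024/((-118753/(-2281812))) = -1182024/((-118753*(-1/2281812))) = -1182024/118753/2281812 = -1182024*2281812/118753 = -2697156547488/118753 ≈ -2.2712e+7)
((T + 1834291)*(955704 - 994685) + z)/(466991 - 1897173) = ((1629135 + 1834291)*(955704 - 994685) - 2697156547488/118753)/(466991 - 1897173) = (3463426*(-38981) - 2697156547488/118753)/(-1430182) = (-135007808906 - 2697156547488/118753)*(-1/1430182) = -16035279487561706/118753*(-1/1430182) = 8017639743780853/84919201523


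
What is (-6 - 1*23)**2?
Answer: 841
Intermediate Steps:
(-6 - 1*23)**2 = (-6 - 23)**2 = (-29)**2 = 841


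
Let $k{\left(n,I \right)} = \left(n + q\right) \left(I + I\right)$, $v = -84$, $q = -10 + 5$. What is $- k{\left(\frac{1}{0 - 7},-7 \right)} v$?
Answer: $6048$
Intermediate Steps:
$q = -5$
$k{\left(n,I \right)} = 2 I \left(-5 + n\right)$ ($k{\left(n,I \right)} = \left(n - 5\right) \left(I + I\right) = \left(-5 + n\right) 2 I = 2 I \left(-5 + n\right)$)
$- k{\left(\frac{1}{0 - 7},-7 \right)} v = - 2 \left(-7\right) \left(-5 + \frac{1}{0 - 7}\right) \left(-84\right) = - 2 \left(-7\right) \left(-5 + \frac{1}{-7}\right) \left(-84\right) = - 2 \left(-7\right) \left(-5 - \frac{1}{7}\right) \left(-84\right) = - \frac{2 \left(-7\right) \left(-36\right)}{7} \left(-84\right) = \left(-1\right) 72 \left(-84\right) = \left(-72\right) \left(-84\right) = 6048$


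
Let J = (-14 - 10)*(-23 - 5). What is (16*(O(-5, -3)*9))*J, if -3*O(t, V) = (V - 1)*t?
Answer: -645120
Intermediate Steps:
J = 672 (J = -24*(-28) = 672)
O(t, V) = -t*(-1 + V)/3 (O(t, V) = -(V - 1)*t/3 = -(-1 + V)*t/3 = -t*(-1 + V)/3)
(16*(O(-5, -3)*9))*J = (16*(((⅓)*(-5)*(1 - 1*(-3)))*9))*672 = (16*(((⅓)*(-5)*(1 + 3))*9))*672 = (16*(((⅓)*(-5)*4)*9))*672 = (16*(-20/3*9))*672 = (16*(-60))*672 = -960*672 = -645120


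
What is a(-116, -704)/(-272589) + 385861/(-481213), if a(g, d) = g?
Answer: -105125643421/131173370457 ≈ -0.80142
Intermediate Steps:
a(-116, -704)/(-272589) + 385861/(-481213) = -116/(-272589) + 385861/(-481213) = -116*(-1/272589) + 385861*(-1/481213) = 116/272589 - 385861/481213 = -105125643421/131173370457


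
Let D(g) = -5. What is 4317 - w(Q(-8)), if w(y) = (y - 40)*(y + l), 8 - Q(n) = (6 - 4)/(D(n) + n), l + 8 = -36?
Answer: 536649/169 ≈ 3175.4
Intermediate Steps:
l = -44 (l = -8 - 36 = -44)
Q(n) = 8 - 2/(-5 + n) (Q(n) = 8 - (6 - 4)/(-5 + n) = 8 - 2/(-5 + n))
w(y) = (-44 + y)*(-40 + y) (w(y) = (y - 40)*(y - 44) = (-40 + y)*(-44 + y) = (-44 + y)*(-40 + y))
4317 - w(Q(-8)) = 4317 - (1760 + (2*(-21 + 4*(-8))/(-5 - 8))² - 168*(-21 + 4*(-8))/(-5 - 8)) = 4317 - (1760 + (2*(-21 - 32)/(-13))² - 168*(-21 - 32)/(-13)) = 4317 - (1760 + (2*(-1/13)*(-53))² - 168*(-1)*(-53)/13) = 4317 - (1760 + (106/13)² - 84*106/13) = 4317 - (1760 + 11236/169 - 8904/13) = 4317 - 1*192924/169 = 4317 - 192924/169 = 536649/169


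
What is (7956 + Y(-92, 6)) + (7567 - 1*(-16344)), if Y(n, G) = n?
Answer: 31775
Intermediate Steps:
(7956 + Y(-92, 6)) + (7567 - 1*(-16344)) = (7956 - 92) + (7567 - 1*(-16344)) = 7864 + (7567 + 16344) = 7864 + 23911 = 31775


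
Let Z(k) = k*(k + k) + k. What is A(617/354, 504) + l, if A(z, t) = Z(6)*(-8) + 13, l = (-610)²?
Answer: 371489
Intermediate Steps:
Z(k) = k + 2*k² (Z(k) = k*(2*k) + k = 2*k² + k = k + 2*k²)
l = 372100
A(z, t) = -611 (A(z, t) = (6*(1 + 2*6))*(-8) + 13 = (6*(1 + 12))*(-8) + 13 = (6*13)*(-8) + 13 = 78*(-8) + 13 = -624 + 13 = -611)
A(617/354, 504) + l = -611 + 372100 = 371489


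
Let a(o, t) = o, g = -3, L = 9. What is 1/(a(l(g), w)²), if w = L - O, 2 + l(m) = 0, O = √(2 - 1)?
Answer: ¼ ≈ 0.25000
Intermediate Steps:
O = 1 (O = √1 = 1)
l(m) = -2 (l(m) = -2 + 0 = -2)
w = 8 (w = 9 - 1*1 = 9 - 1 = 8)
1/(a(l(g), w)²) = 1/((-2)²) = 1/4 = ¼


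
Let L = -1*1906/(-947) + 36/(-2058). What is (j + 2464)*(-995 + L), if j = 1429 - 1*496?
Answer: -1095698338143/324821 ≈ -3.3732e+6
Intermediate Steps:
j = 933 (j = 1429 - 496 = 933)
L = 648076/324821 (L = -1906*(-1/947) + 36*(-1/2058) = 1906/947 - 6/343 = 648076/324821 ≈ 1.9952)
(j + 2464)*(-995 + L) = (933 + 2464)*(-995 + 648076/324821) = 3397*(-322548819/324821) = -1095698338143/324821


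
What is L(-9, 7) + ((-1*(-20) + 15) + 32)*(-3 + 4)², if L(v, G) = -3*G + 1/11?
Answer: 507/11 ≈ 46.091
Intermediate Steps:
L(v, G) = 1/11 - 3*G (L(v, G) = -3*G + 1/11 = 1/11 - 3*G)
L(-9, 7) + ((-1*(-20) + 15) + 32)*(-3 + 4)² = (1/11 - 3*7) + ((-1*(-20) + 15) + 32)*(-3 + 4)² = (1/11 - 21) + ((20 + 15) + 32)*1² = -230/11 + (35 + 32)*1 = -230/11 + 67*1 = -230/11 + 67 = 507/11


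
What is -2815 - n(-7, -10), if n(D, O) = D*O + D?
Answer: -2878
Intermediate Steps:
n(D, O) = D + D*O
-2815 - n(-7, -10) = -2815 - (-7)*(1 - 10) = -2815 - (-7)*(-9) = -2815 - 1*63 = -2815 - 63 = -2878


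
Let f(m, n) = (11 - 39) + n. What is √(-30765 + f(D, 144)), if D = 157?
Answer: I*√30649 ≈ 175.07*I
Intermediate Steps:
f(m, n) = -28 + n
√(-30765 + f(D, 144)) = √(-30765 + (-28 + 144)) = √(-30765 + 116) = √(-30649) = I*√30649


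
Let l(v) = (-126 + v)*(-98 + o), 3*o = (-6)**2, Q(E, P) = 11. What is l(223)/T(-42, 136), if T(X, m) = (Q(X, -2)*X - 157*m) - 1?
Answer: 8342/21815 ≈ 0.38240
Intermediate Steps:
o = 12 (o = (1/3)*(-6)**2 = (1/3)*36 = 12)
l(v) = 10836 - 86*v (l(v) = (-126 + v)*(-98 + 12) = (-126 + v)*(-86) = 10836 - 86*v)
T(X, m) = -1 - 157*m + 11*X (T(X, m) = (11*X - 157*m) - 1 = (-157*m + 11*X) - 1 = -1 - 157*m + 11*X)
l(223)/T(-42, 136) = (10836 - 86*223)/(-1 - 157*136 + 11*(-42)) = (10836 - 19178)/(-1 - 21352 - 462) = -8342/(-21815) = -8342*(-1/21815) = 8342/21815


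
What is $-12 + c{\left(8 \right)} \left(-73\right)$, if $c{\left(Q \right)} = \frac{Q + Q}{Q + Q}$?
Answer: $-85$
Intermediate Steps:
$c{\left(Q \right)} = 1$ ($c{\left(Q \right)} = \frac{2 Q}{2 Q} = 2 Q \frac{1}{2 Q} = 1$)
$-12 + c{\left(8 \right)} \left(-73\right) = -12 + 1 \left(-73\right) = -12 - 73 = -85$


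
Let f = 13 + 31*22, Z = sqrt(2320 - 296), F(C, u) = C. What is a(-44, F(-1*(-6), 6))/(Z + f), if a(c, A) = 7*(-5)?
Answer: -24325/481001 + 70*sqrt(506)/481001 ≈ -0.047298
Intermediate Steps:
a(c, A) = -35
Z = 2*sqrt(506) (Z = sqrt(2024) = 2*sqrt(506) ≈ 44.989)
f = 695 (f = 13 + 682 = 695)
a(-44, F(-1*(-6), 6))/(Z + f) = -35/(2*sqrt(506) + 695) = -35/(695 + 2*sqrt(506))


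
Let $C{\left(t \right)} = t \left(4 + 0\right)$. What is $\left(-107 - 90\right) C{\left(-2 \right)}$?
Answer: $1576$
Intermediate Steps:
$C{\left(t \right)} = 4 t$ ($C{\left(t \right)} = t 4 = 4 t$)
$\left(-107 - 90\right) C{\left(-2 \right)} = \left(-107 - 90\right) 4 \left(-2\right) = \left(-197\right) \left(-8\right) = 1576$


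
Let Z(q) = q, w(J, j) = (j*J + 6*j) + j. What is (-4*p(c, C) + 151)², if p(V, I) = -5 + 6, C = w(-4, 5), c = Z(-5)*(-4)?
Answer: 21609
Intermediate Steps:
w(J, j) = 7*j + J*j (w(J, j) = (J*j + 6*j) + j = (6*j + J*j) + j = 7*j + J*j)
c = 20 (c = -5*(-4) = 20)
C = 15 (C = 5*(7 - 4) = 5*3 = 15)
p(V, I) = 1
(-4*p(c, C) + 151)² = (-4*1 + 151)² = (-4 + 151)² = 147² = 21609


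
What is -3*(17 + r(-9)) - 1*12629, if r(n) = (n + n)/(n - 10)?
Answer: -240974/19 ≈ -12683.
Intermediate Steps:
r(n) = 2*n/(-10 + n) (r(n) = (2*n)/(-10 + n) = 2*n/(-10 + n))
-3*(17 + r(-9)) - 1*12629 = -3*(17 + 2*(-9)/(-10 - 9)) - 1*12629 = -3*(17 + 2*(-9)/(-19)) - 12629 = -3*(17 + 2*(-9)*(-1/19)) - 12629 = -3*(17 + 18/19) - 12629 = -3*341/19 - 12629 = -1023/19 - 12629 = -240974/19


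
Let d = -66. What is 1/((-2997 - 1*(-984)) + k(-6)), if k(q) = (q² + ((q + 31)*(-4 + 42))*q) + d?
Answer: -1/7743 ≈ -0.00012915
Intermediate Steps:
k(q) = -66 + q² + q*(1178 + 38*q) (k(q) = (q² + ((q + 31)*(-4 + 42))*q) - 66 = (q² + ((31 + q)*38)*q) - 66 = (q² + (1178 + 38*q)*q) - 66 = (q² + q*(1178 + 38*q)) - 66 = -66 + q² + q*(1178 + 38*q))
1/((-2997 - 1*(-984)) + k(-6)) = 1/((-2997 - 1*(-984)) + (-66 + 39*(-6)² + 1178*(-6))) = 1/((-2997 + 984) + (-66 + 39*36 - 7068)) = 1/(-2013 + (-66 + 1404 - 7068)) = 1/(-2013 - 5730) = 1/(-7743) = -1/7743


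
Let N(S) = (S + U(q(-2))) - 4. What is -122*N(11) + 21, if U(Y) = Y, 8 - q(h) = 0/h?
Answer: -1809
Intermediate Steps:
q(h) = 8 (q(h) = 8 - 0/h = 8 - 1*0 = 8 + 0 = 8)
N(S) = 4 + S (N(S) = (S + 8) - 4 = (8 + S) - 4 = 4 + S)
-122*N(11) + 21 = -122*(4 + 11) + 21 = -122*15 + 21 = -1830 + 21 = -1809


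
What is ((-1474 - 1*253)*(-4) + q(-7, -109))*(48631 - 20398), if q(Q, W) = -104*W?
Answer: 515082852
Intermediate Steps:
((-1474 - 1*253)*(-4) + q(-7, -109))*(48631 - 20398) = ((-1474 - 1*253)*(-4) - 104*(-109))*(48631 - 20398) = ((-1474 - 253)*(-4) + 11336)*28233 = (-1727*(-4) + 11336)*28233 = (6908 + 11336)*28233 = 18244*28233 = 515082852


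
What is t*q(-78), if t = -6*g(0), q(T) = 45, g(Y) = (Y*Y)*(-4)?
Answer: 0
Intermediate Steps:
g(Y) = -4*Y² (g(Y) = Y²*(-4) = -4*Y²)
t = 0 (t = -(-24)*0² = -(-24)*0 = -6*0 = 0)
t*q(-78) = 0*45 = 0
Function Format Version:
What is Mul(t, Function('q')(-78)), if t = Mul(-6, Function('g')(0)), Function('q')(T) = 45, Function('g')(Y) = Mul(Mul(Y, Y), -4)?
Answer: 0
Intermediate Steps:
Function('g')(Y) = Mul(-4, Pow(Y, 2)) (Function('g')(Y) = Mul(Pow(Y, 2), -4) = Mul(-4, Pow(Y, 2)))
t = 0 (t = Mul(-6, Mul(-4, Pow(0, 2))) = Mul(-6, Mul(-4, 0)) = Mul(-6, 0) = 0)
Mul(t, Function('q')(-78)) = Mul(0, 45) = 0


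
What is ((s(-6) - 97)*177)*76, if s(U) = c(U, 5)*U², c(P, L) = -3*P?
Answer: 7412052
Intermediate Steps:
s(U) = -3*U³ (s(U) = (-3*U)*U² = -3*U³)
((s(-6) - 97)*177)*76 = ((-3*(-6)³ - 97)*177)*76 = ((-3*(-216) - 97)*177)*76 = ((648 - 97)*177)*76 = (551*177)*76 = 97527*76 = 7412052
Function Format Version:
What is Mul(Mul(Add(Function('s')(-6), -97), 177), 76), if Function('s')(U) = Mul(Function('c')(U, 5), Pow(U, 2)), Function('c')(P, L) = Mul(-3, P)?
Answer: 7412052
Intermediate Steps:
Function('s')(U) = Mul(-3, Pow(U, 3)) (Function('s')(U) = Mul(Mul(-3, U), Pow(U, 2)) = Mul(-3, Pow(U, 3)))
Mul(Mul(Add(Function('s')(-6), -97), 177), 76) = Mul(Mul(Add(Mul(-3, Pow(-6, 3)), -97), 177), 76) = Mul(Mul(Add(Mul(-3, -216), -97), 177), 76) = Mul(Mul(Add(648, -97), 177), 76) = Mul(Mul(551, 177), 76) = Mul(97527, 76) = 7412052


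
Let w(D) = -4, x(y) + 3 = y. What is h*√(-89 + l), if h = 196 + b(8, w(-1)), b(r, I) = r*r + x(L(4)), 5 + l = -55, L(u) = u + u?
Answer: 265*I*√149 ≈ 3234.7*I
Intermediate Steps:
L(u) = 2*u
l = -60 (l = -5 - 55 = -60)
x(y) = -3 + y
b(r, I) = 5 + r² (b(r, I) = r*r + (-3 + 2*4) = r² + (-3 + 8) = r² + 5 = 5 + r²)
h = 265 (h = 196 + (5 + 8²) = 196 + (5 + 64) = 196 + 69 = 265)
h*√(-89 + l) = 265*√(-89 - 60) = 265*√(-149) = 265*(I*√149) = 265*I*√149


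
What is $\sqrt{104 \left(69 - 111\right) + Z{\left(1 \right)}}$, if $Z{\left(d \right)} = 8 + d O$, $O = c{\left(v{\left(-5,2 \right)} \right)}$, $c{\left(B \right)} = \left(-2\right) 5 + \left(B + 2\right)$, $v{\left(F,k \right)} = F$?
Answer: $i \sqrt{4373} \approx 66.129 i$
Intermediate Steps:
$c{\left(B \right)} = -8 + B$ ($c{\left(B \right)} = -10 + \left(2 + B\right) = -8 + B$)
$O = -13$ ($O = -8 - 5 = -13$)
$Z{\left(d \right)} = 8 - 13 d$ ($Z{\left(d \right)} = 8 + d \left(-13\right) = 8 - 13 d$)
$\sqrt{104 \left(69 - 111\right) + Z{\left(1 \right)}} = \sqrt{104 \left(69 - 111\right) + \left(8 - 13\right)} = \sqrt{104 \left(-42\right) + \left(8 - 13\right)} = \sqrt{-4368 - 5} = \sqrt{-4373} = i \sqrt{4373}$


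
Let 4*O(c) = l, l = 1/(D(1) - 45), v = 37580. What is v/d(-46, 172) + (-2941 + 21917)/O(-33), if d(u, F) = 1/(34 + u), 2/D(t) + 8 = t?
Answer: -27218288/7 ≈ -3.8883e+6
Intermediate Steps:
D(t) = 2/(-8 + t)
l = -7/317 (l = 1/(2/(-8 + 1) - 45) = 1/(2/(-7) - 45) = 1/(2*(-1/7) - 45) = 1/(-2/7 - 45) = 1/(-317/7) = -7/317 ≈ -0.022082)
O(c) = -7/1268 (O(c) = (1/4)*(-7/317) = -7/1268)
v/d(-46, 172) + (-2941 + 21917)/O(-33) = 37580/(1/(34 - 46)) + (-2941 + 21917)/(-7/1268) = 37580/(1/(-12)) + 18976*(-1268/7) = 37580/(-1/12) - 24061568/7 = 37580*(-12) - 24061568/7 = -450960 - 24061568/7 = -27218288/7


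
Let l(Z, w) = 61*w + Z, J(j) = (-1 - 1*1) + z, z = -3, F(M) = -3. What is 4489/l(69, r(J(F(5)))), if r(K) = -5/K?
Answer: 4489/130 ≈ 34.531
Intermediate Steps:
J(j) = -5 (J(j) = (-1 - 1*1) - 3 = (-1 - 1) - 3 = -2 - 3 = -5)
l(Z, w) = Z + 61*w
4489/l(69, r(J(F(5)))) = 4489/(69 + 61*(-5/(-5))) = 4489/(69 + 61*(-5*(-1/5))) = 4489/(69 + 61*1) = 4489/(69 + 61) = 4489/130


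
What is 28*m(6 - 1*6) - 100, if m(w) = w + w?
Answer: -100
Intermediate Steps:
m(w) = 2*w
28*m(6 - 1*6) - 100 = 28*(2*(6 - 1*6)) - 100 = 28*(2*(6 - 6)) - 100 = 28*(2*0) - 100 = 28*0 - 100 = 0 - 100 = -100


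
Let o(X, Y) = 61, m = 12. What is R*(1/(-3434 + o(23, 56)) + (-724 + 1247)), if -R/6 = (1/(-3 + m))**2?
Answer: -1176052/30357 ≈ -38.741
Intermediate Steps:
R = -2/27 (R = -6/(-3 + 12)**2 = -6*(1/9)**2 = -6*1/81 = -2/27 ≈ -0.074074)
R*(1/(-3434 + o(23, 56)) + (-724 + 1247)) = -2*(1/(-3434 + 61) + (-724 + 1247))/27 = -2*(1/(-3373) + 523)/27 = -2*(-1/3373 + 523)/27 = -2/27*1764078/3373 = -1176052/30357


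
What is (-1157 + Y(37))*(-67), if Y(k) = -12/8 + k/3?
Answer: 460759/6 ≈ 76793.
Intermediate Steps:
Y(k) = -3/2 + k/3 (Y(k) = -12*⅛ + k*(⅓) = -3/2 + k/3)
(-1157 + Y(37))*(-67) = (-1157 + (-3/2 + (⅓)*37))*(-67) = (-1157 + (-3/2 + 37/3))*(-67) = (-1157 + 65/6)*(-67) = -6877/6*(-67) = 460759/6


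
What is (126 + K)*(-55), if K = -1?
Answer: -6875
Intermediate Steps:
(126 + K)*(-55) = (126 - 1)*(-55) = 125*(-55) = -6875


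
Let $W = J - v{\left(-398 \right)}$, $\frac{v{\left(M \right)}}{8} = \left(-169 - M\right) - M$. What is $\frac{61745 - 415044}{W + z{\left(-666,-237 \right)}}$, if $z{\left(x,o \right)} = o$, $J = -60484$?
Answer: $\frac{353299}{65737} \approx 5.3744$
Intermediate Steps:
$v{\left(M \right)} = -1352 - 16 M$ ($v{\left(M \right)} = 8 \left(\left(-169 - M\right) - M\right) = 8 \left(-169 - 2 M\right) = -1352 - 16 M$)
$W = -65500$ ($W = -60484 - \left(-1352 - -6368\right) = -60484 - \left(-1352 + 6368\right) = -60484 - 5016 = -65500$)
$\frac{61745 - 415044}{W + z{\left(-666,-237 \right)}} = \frac{61745 - 415044}{-65500 - 237} = - \frac{353299}{-65737} = \left(-353299\right) \left(- \frac{1}{65737}\right) = \frac{353299}{65737}$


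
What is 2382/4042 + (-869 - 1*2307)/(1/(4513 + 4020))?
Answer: -54770731777/2021 ≈ -2.7101e+7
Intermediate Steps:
2382/4042 + (-869 - 1*2307)/(1/(4513 + 4020)) = 2382*(1/4042) + (-869 - 2307)/(1/8533) = 1191/2021 - 3176/1/8533 = 1191/2021 - 3176*8533 = 1191/2021 - 27100808 = -54770731777/2021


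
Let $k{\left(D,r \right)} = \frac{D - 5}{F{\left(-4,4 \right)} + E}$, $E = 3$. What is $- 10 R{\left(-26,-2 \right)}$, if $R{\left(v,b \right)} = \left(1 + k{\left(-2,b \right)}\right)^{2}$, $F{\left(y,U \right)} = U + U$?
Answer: $- \frac{160}{121} \approx -1.3223$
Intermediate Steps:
$F{\left(y,U \right)} = 2 U$
$k{\left(D,r \right)} = - \frac{5}{11} + \frac{D}{11}$ ($k{\left(D,r \right)} = \frac{D - 5}{2 \cdot 4 + 3} = \frac{-5 + D}{8 + 3} = \frac{-5 + D}{11} = \left(-5 + D\right) \frac{1}{11} = - \frac{5}{11} + \frac{D}{11}$)
$R{\left(v,b \right)} = \frac{16}{121}$ ($R{\left(v,b \right)} = \left(1 + \left(- \frac{5}{11} + \frac{1}{11} \left(-2\right)\right)\right)^{2} = \left(1 - \frac{7}{11}\right)^{2} = \left(\frac{4}{11}\right)^{2} = \frac{16}{121}$)
$- 10 R{\left(-26,-2 \right)} = \left(-10\right) \frac{16}{121} = - \frac{160}{121}$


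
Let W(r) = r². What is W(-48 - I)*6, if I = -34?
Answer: 1176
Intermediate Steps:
W(-48 - I)*6 = (-48 - 1*(-34))²*6 = (-48 + 34)²*6 = (-14)²*6 = 196*6 = 1176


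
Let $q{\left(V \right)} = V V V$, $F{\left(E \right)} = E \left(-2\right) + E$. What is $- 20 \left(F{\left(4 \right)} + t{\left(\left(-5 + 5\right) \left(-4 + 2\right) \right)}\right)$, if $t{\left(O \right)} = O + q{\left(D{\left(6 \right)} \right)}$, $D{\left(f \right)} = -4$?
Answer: $1360$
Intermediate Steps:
$F{\left(E \right)} = - E$ ($F{\left(E \right)} = - 2 E + E = - E$)
$q{\left(V \right)} = V^{3}$ ($q{\left(V \right)} = V^{2} V = V^{3}$)
$t{\left(O \right)} = -64 + O$ ($t{\left(O \right)} = O + \left(-4\right)^{3} = O - 64 = -64 + O$)
$- 20 \left(F{\left(4 \right)} + t{\left(\left(-5 + 5\right) \left(-4 + 2\right) \right)}\right) = - 20 \left(\left(-1\right) 4 - \left(64 - \left(-5 + 5\right) \left(-4 + 2\right)\right)\right) = - 20 \left(-4 + \left(-64 + 0 \left(-2\right)\right)\right) = - 20 \left(-4 + \left(-64 + 0\right)\right) = - 20 \left(-4 - 64\right) = \left(-20\right) \left(-68\right) = 1360$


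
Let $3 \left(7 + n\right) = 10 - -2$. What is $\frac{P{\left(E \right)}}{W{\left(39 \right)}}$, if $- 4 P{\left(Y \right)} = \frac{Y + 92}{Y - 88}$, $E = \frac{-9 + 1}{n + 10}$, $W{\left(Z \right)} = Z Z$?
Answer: $\frac{53}{316368} \approx 0.00016753$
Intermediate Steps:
$W{\left(Z \right)} = Z^{2}$
$n = -3$ ($n = -7 + \frac{10 - -2}{3} = -7 + \frac{10 + 2}{3} = -7 + \frac{1}{3} \cdot 12 = -7 + 4 = -3$)
$E = - \frac{8}{7}$ ($E = \frac{-9 + 1}{-3 + 10} = - \frac{8}{7} \approx -1.1429$)
$P{\left(Y \right)} = - \frac{92 + Y}{4 \left(-88 + Y\right)}$ ($P{\left(Y \right)} = - \frac{\left(Y + 92\right) \frac{1}{Y - 88}}{4} = - \frac{\left(92 + Y\right) \frac{1}{-88 + Y}}{4} = - \frac{\frac{1}{-88 + Y} \left(92 + Y\right)}{4} = - \frac{92 + Y}{4 \left(-88 + Y\right)}$)
$\frac{P{\left(E \right)}}{W{\left(39 \right)}} = \frac{\frac{1}{4} \frac{1}{-88 - \frac{8}{7}} \left(-92 - - \frac{8}{7}\right)}{39^{2}} = \frac{\frac{1}{4} \frac{1}{- \frac{624}{7}} \left(-92 + \frac{8}{7}\right)}{1521} = \frac{1}{4} \left(- \frac{7}{624}\right) \left(- \frac{636}{7}\right) \frac{1}{1521} = \frac{53}{208} \cdot \frac{1}{1521} = \frac{53}{316368}$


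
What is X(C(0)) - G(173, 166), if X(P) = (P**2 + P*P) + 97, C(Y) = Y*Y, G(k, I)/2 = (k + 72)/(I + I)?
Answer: 15857/166 ≈ 95.524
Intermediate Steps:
G(k, I) = (72 + k)/I (G(k, I) = 2*((k + 72)/(I + I)) = 2*((72 + k)/((2*I))) = 2*((72 + k)*(1/(2*I))) = 2*((72 + k)/(2*I)) = (72 + k)/I)
C(Y) = Y**2
X(P) = 97 + 2*P**2 (X(P) = (P**2 + P**2) + 97 = 2*P**2 + 97 = 97 + 2*P**2)
X(C(0)) - G(173, 166) = (97 + 2*(0**2)**2) - (72 + 173)/166 = (97 + 2*0**2) - 245/166 = (97 + 2*0) - 1*245/166 = (97 + 0) - 245/166 = 97 - 245/166 = 15857/166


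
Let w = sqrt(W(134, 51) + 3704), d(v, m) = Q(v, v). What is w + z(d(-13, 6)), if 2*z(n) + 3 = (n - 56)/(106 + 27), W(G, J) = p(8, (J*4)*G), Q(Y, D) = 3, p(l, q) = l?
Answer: -226/133 + 8*sqrt(58) ≈ 59.227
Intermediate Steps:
W(G, J) = 8
d(v, m) = 3
w = 8*sqrt(58) (w = sqrt(8 + 3704) = sqrt(3712) = 8*sqrt(58) ≈ 60.926)
z(n) = -65/38 + n/266 (z(n) = -3/2 + ((n - 56)/(106 + 27))/2 = -3/2 + ((-56 + n)/133)/2 = -3/2 + ((-56 + n)*(1/133))/2 = -3/2 + (-8/19 + n/133)/2 = -3/2 + (-4/19 + n/266) = -65/38 + n/266)
w + z(d(-13, 6)) = 8*sqrt(58) + (-65/38 + (1/266)*3) = 8*sqrt(58) + (-65/38 + 3/266) = 8*sqrt(58) - 226/133 = -226/133 + 8*sqrt(58)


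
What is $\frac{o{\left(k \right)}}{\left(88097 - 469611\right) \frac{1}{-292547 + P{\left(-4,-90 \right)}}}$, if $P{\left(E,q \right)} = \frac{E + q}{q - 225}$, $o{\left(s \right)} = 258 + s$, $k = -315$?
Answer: $- \frac{1750892009}{40058970} \approx -43.708$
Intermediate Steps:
$P{\left(E,q \right)} = \frac{E + q}{-225 + q}$
$\frac{o{\left(k \right)}}{\left(88097 - 469611\right) \frac{1}{-292547 + P{\left(-4,-90 \right)}}} = \frac{258 - 315}{\left(88097 - 469611\right) \frac{1}{-292547 + \frac{-4 - 90}{-225 - 90}}} = - \frac{57}{\left(-381514\right) \frac{1}{-292547 + \frac{1}{-315} \left(-94\right)}} = - \frac{57}{\left(-381514\right) \frac{1}{-292547 - - \frac{94}{315}}} = - \frac{57}{\left(-381514\right) \frac{1}{-292547 + \frac{94}{315}}} = - \frac{57}{\left(-381514\right) \frac{1}{- \frac{92152211}{315}}} = - \frac{57}{\left(-381514\right) \left(- \frac{315}{92152211}\right)} = - \frac{57}{\frac{120176910}{92152211}} = \left(-57\right) \frac{92152211}{120176910} = - \frac{1750892009}{40058970}$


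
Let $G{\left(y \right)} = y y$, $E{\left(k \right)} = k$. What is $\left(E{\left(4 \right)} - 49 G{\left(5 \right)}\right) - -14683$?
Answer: $13462$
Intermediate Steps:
$G{\left(y \right)} = y^{2}$
$\left(E{\left(4 \right)} - 49 G{\left(5 \right)}\right) - -14683 = \left(4 - 49 \cdot 5^{2}\right) - -14683 = \left(4 - 1225\right) + 14683 = -1221 + 14683 = 13462$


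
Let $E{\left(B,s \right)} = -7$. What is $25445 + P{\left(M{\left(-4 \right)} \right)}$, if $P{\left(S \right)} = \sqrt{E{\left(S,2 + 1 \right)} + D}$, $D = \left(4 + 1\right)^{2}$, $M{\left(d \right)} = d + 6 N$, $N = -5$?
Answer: $25445 + 3 \sqrt{2} \approx 25449.0$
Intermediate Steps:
$M{\left(d \right)} = -30 + d$ ($M{\left(d \right)} = d + 6 \left(-5\right) = d - 30 = -30 + d$)
$D = 25$ ($D = 5^{2} = 25$)
$P{\left(S \right)} = 3 \sqrt{2}$ ($P{\left(S \right)} = \sqrt{-7 + 25} = \sqrt{18} = 3 \sqrt{2}$)
$25445 + P{\left(M{\left(-4 \right)} \right)} = 25445 + 3 \sqrt{2}$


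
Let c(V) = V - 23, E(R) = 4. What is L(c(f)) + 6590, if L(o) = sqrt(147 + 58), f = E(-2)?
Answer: 6590 + sqrt(205) ≈ 6604.3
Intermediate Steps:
f = 4
c(V) = -23 + V
L(o) = sqrt(205)
L(c(f)) + 6590 = sqrt(205) + 6590 = 6590 + sqrt(205)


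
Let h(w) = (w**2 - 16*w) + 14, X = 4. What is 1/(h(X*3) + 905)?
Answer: 1/871 ≈ 0.0011481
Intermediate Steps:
h(w) = 14 + w**2 - 16*w
1/(h(X*3) + 905) = 1/((14 + (4*3)**2 - 64*3) + 905) = 1/((14 + 12**2 - 16*12) + 905) = 1/((14 + 144 - 192) + 905) = 1/(-34 + 905) = 1/871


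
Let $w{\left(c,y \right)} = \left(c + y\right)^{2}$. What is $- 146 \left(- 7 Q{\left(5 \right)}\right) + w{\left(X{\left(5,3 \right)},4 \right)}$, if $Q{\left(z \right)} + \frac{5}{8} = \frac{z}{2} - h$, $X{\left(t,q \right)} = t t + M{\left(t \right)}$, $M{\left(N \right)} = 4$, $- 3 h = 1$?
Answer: $\frac{40151}{12} \approx 3345.9$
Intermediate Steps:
$h = - \frac{1}{3}$ ($h = \left(- \frac{1}{3}\right) 1 = - \frac{1}{3} \approx -0.33333$)
$X{\left(t,q \right)} = 4 + t^{2}$ ($X{\left(t,q \right)} = t t + 4 = t^{2} + 4 = 4 + t^{2}$)
$Q{\left(z \right)} = - \frac{7}{24} + \frac{z}{2}$ ($Q{\left(z \right)} = - \frac{5}{8} + \left(\frac{z}{2} - - \frac{1}{3}\right) = - \frac{5}{8} + \left(z \frac{1}{2} + \frac{1}{3}\right) = - \frac{5}{8} + \left(\frac{z}{2} + \frac{1}{3}\right) = - \frac{5}{8} + \left(\frac{1}{3} + \frac{z}{2}\right) = - \frac{7}{24} + \frac{z}{2}$)
$- 146 \left(- 7 Q{\left(5 \right)}\right) + w{\left(X{\left(5,3 \right)},4 \right)} = - 146 \left(- 7 \left(- \frac{7}{24} + \frac{1}{2} \cdot 5\right)\right) + \left(\left(4 + 5^{2}\right) + 4\right)^{2} = - 146 \left(- 7 \left(- \frac{7}{24} + \frac{5}{2}\right)\right) + \left(\left(4 + 25\right) + 4\right)^{2} = - 146 \left(\left(-7\right) \frac{53}{24}\right) + \left(29 + 4\right)^{2} = \left(-146\right) \left(- \frac{371}{24}\right) + 33^{2} = \frac{27083}{12} + 1089 = \frac{40151}{12}$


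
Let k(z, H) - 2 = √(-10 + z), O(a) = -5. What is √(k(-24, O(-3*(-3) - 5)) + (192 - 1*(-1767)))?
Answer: √(1961 + I*√34) ≈ 44.283 + 0.06584*I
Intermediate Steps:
k(z, H) = 2 + √(-10 + z)
√(k(-24, O(-3*(-3) - 5)) + (192 - 1*(-1767))) = √((2 + √(-10 - 24)) + (192 - 1*(-1767))) = √((2 + √(-34)) + (192 + 1767)) = √((2 + I*√34) + 1959) = √(1961 + I*√34)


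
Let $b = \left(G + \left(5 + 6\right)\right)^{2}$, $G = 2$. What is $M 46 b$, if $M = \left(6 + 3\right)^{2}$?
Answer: $629694$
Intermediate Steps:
$b = 169$ ($b = \left(2 + \left(5 + 6\right)\right)^{2} = \left(2 + 11\right)^{2} = 13^{2} = 169$)
$M = 81$ ($M = 9^{2} = 81$)
$M 46 b = 81 \cdot 46 \cdot 169 = 3726 \cdot 169 = 629694$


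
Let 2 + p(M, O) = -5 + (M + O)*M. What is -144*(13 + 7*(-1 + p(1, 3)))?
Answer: 2160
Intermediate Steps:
p(M, O) = -7 + M*(M + O) (p(M, O) = -2 + (-5 + (M + O)*M) = -2 + (-5 + M*(M + O)) = -7 + M*(M + O))
-144*(13 + 7*(-1 + p(1, 3))) = -144*(13 + 7*(-1 + (-7 + 1**2 + 1*3))) = -144*(13 + 7*(-1 + (-7 + 1 + 3))) = -144*(13 + 7*(-1 - 3)) = -144*(13 + 7*(-4)) = -144*(13 - 28) = -144*(-15) = 2160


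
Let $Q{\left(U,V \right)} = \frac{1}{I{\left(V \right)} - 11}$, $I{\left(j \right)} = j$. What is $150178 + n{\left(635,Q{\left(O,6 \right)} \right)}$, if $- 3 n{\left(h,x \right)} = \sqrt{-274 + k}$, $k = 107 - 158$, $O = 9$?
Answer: $150178 - \frac{5 i \sqrt{13}}{3} \approx 1.5018 \cdot 10^{5} - 6.0093 i$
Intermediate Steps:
$k = -51$
$Q{\left(U,V \right)} = \frac{1}{-11 + V}$ ($Q{\left(U,V \right)} = \frac{1}{V - 11} = \frac{1}{-11 + V}$)
$n{\left(h,x \right)} = - \frac{5 i \sqrt{13}}{3}$ ($n{\left(h,x \right)} = - \frac{\sqrt{-274 - 51}}{3} = - \frac{\sqrt{-325}}{3} = - \frac{5 i \sqrt{13}}{3}$)
$150178 + n{\left(635,Q{\left(O,6 \right)} \right)} = 150178 - \frac{5 i \sqrt{13}}{3}$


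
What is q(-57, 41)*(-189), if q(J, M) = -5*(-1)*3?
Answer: -2835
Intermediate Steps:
q(J, M) = 15 (q(J, M) = 5*3 = 15)
q(-57, 41)*(-189) = 15*(-189) = -2835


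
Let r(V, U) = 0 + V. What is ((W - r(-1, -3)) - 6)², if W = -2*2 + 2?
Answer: 49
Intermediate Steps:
r(V, U) = V
W = -2 (W = -4 + 2 = -2)
((W - r(-1, -3)) - 6)² = ((-2 - 1*(-1)) - 6)² = ((-2 + 1) - 6)² = (-1 - 6)² = (-7)² = 49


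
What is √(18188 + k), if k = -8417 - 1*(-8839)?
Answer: √18610 ≈ 136.42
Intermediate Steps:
k = 422 (k = -8417 + 8839 = 422)
√(18188 + k) = √(18188 + 422) = √18610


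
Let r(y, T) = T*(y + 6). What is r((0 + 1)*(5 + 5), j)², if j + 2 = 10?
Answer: 16384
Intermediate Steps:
j = 8 (j = -2 + 10 = 8)
r(y, T) = T*(6 + y)
r((0 + 1)*(5 + 5), j)² = (8*(6 + (0 + 1)*(5 + 5)))² = (8*(6 + 1*10))² = (8*(6 + 10))² = (8*16)² = 128² = 16384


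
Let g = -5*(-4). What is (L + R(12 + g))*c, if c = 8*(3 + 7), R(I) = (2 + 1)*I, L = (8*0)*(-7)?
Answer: 7680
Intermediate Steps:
g = 20
L = 0 (L = 0*(-7) = 0)
R(I) = 3*I
c = 80 (c = 8*10 = 80)
(L + R(12 + g))*c = (0 + 3*(12 + 20))*80 = (0 + 3*32)*80 = (0 + 96)*80 = 96*80 = 7680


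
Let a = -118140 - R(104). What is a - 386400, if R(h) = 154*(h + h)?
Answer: -536572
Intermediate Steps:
R(h) = 308*h (R(h) = 154*(2*h) = 308*h)
a = -150172 (a = -118140 - 308*104 = -118140 - 1*32032 = -118140 - 32032 = -150172)
a - 386400 = -150172 - 386400 = -536572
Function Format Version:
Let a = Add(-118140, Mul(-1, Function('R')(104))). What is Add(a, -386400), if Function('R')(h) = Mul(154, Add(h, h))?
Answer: -536572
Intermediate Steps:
Function('R')(h) = Mul(308, h) (Function('R')(h) = Mul(154, Mul(2, h)) = Mul(308, h))
a = -150172 (a = Add(-118140, Mul(-1, Mul(308, 104))) = Add(-118140, Mul(-1, 32032)) = Add(-118140, -32032) = -150172)
Add(a, -386400) = Add(-150172, -386400) = -536572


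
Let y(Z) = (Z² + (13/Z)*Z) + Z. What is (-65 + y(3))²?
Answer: 1600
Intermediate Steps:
y(Z) = 13 + Z + Z² (y(Z) = (Z² + 13) + Z = (13 + Z²) + Z = 13 + Z + Z²)
(-65 + y(3))² = (-65 + (13 + 3 + 3²))² = (-65 + (13 + 3 + 9))² = (-65 + 25)² = (-40)² = 1600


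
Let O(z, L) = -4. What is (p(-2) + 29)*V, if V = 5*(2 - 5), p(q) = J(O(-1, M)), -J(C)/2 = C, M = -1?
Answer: -555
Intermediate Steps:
J(C) = -2*C
p(q) = 8 (p(q) = -2*(-4) = 8)
V = -15 (V = 5*(-3) = -15)
(p(-2) + 29)*V = (8 + 29)*(-15) = 37*(-15) = -555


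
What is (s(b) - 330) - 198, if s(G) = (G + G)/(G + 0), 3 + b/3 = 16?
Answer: -526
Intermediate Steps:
b = 39 (b = -9 + 3*16 = -9 + 48 = 39)
s(G) = 2 (s(G) = (2*G)/G = 2)
(s(b) - 330) - 198 = (2 - 330) - 198 = -328 - 198 = -526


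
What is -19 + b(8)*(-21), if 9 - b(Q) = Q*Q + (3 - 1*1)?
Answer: 1178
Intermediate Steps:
b(Q) = 7 - Q² (b(Q) = 9 - (Q*Q + (3 - 1*1)) = 9 - (Q² + (3 - 1)) = 9 - (Q² + 2) = 9 - (2 + Q²) = 9 + (-2 - Q²) = 7 - Q²)
-19 + b(8)*(-21) = -19 + (7 - 1*8²)*(-21) = -19 + (7 - 1*64)*(-21) = -19 + (7 - 64)*(-21) = -19 - 57*(-21) = -19 + 1197 = 1178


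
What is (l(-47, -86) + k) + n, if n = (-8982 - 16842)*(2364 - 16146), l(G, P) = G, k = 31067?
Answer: 355937388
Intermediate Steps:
n = 355906368 (n = -25824*(-13782) = 355906368)
(l(-47, -86) + k) + n = (-47 + 31067) + 355906368 = 31020 + 355906368 = 355937388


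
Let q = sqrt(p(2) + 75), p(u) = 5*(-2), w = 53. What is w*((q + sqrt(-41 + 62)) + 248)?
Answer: 13144 + 53*sqrt(21) + 53*sqrt(65) ≈ 13814.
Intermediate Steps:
p(u) = -10
q = sqrt(65) (q = sqrt(-10 + 75) = sqrt(65) ≈ 8.0623)
w*((q + sqrt(-41 + 62)) + 248) = 53*((sqrt(65) + sqrt(-41 + 62)) + 248) = 53*((sqrt(65) + sqrt(21)) + 248) = 53*((sqrt(21) + sqrt(65)) + 248) = 53*(248 + sqrt(21) + sqrt(65)) = 13144 + 53*sqrt(21) + 53*sqrt(65)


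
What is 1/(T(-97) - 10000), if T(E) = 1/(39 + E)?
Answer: -58/580001 ≈ -0.00010000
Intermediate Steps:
1/(T(-97) - 10000) = 1/(1/(39 - 97) - 10000) = 1/(1/(-58) - 10000) = 1/(-1/58 - 10000) = 1/(-580001/58) = -58/580001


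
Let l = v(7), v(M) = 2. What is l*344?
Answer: 688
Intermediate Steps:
l = 2
l*344 = 2*344 = 688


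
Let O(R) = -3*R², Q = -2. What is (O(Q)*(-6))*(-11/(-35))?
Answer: 792/35 ≈ 22.629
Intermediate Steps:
(O(Q)*(-6))*(-11/(-35)) = (-3*(-2)²*(-6))*(-11/(-35)) = (-3*4*(-6))*(-11*(-1/35)) = -12*(-6)*(11/35) = 72*(11/35) = 792/35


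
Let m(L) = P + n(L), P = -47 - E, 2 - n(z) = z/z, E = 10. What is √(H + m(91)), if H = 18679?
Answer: √18623 ≈ 136.47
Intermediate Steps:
n(z) = 1 (n(z) = 2 - z/z = 2 - 1*1 = 2 - 1 = 1)
P = -57 (P = -47 - 1*10 = -47 - 10 = -57)
m(L) = -56 (m(L) = -57 + 1 = -56)
√(H + m(91)) = √(18679 - 56) = √18623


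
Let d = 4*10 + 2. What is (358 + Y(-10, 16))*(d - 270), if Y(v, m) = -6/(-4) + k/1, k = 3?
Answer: -82650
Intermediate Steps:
d = 42 (d = 40 + 2 = 42)
Y(v, m) = 9/2 (Y(v, m) = -6/(-4) + 3/1 = -6*(-1/4) + 3*1 = 3/2 + 3 = 9/2)
(358 + Y(-10, 16))*(d - 270) = (358 + 9/2)*(42 - 270) = (725/2)*(-228) = -82650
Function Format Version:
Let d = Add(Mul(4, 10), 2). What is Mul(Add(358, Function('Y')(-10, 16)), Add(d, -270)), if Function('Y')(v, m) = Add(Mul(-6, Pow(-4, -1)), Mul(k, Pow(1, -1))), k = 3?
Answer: -82650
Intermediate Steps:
d = 42 (d = Add(40, 2) = 42)
Function('Y')(v, m) = Rational(9, 2) (Function('Y')(v, m) = Add(Mul(-6, Pow(-4, -1)), Mul(3, Pow(1, -1))) = Add(Mul(-6, Rational(-1, 4)), Mul(3, 1)) = Add(Rational(3, 2), 3) = Rational(9, 2))
Mul(Add(358, Function('Y')(-10, 16)), Add(d, -270)) = Mul(Add(358, Rational(9, 2)), Add(42, -270)) = Mul(Rational(725, 2), -228) = -82650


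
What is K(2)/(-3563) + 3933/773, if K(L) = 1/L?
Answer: 28025785/5508398 ≈ 5.0878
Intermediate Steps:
K(2)/(-3563) + 3933/773 = 1/(2*(-3563)) + 3933/773 = (½)*(-1/3563) + 3933*(1/773) = -1/7126 + 3933/773 = 28025785/5508398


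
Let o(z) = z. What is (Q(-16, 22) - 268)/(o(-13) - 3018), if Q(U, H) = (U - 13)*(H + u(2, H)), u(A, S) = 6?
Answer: 1080/3031 ≈ 0.35632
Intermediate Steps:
Q(U, H) = (-13 + U)*(6 + H) (Q(U, H) = (U - 13)*(H + 6) = (-13 + U)*(6 + H))
(Q(-16, 22) - 268)/(o(-13) - 3018) = ((-78 - 13*22 + 6*(-16) + 22*(-16)) - 268)/(-13 - 3018) = ((-78 - 286 - 96 - 352) - 268)/(-3031) = (-812 - 268)*(-1/3031) = -1080*(-1/3031) = 1080/3031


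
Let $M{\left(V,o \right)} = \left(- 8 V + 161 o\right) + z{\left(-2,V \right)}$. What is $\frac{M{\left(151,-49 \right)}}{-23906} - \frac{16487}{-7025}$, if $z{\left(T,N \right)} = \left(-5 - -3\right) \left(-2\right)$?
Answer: $\frac{458016547}{167939650} \approx 2.7273$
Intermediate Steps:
$z{\left(T,N \right)} = 4$ ($z{\left(T,N \right)} = \left(-5 + 3\right) \left(-2\right) = \left(-2\right) \left(-2\right) = 4$)
$M{\left(V,o \right)} = 4 - 8 V + 161 o$ ($M{\left(V,o \right)} = \left(- 8 V + 161 o\right) + 4 = 4 - 8 V + 161 o$)
$\frac{M{\left(151,-49 \right)}}{-23906} - \frac{16487}{-7025} = \frac{4 - 1208 + 161 \left(-49\right)}{-23906} - \frac{16487}{-7025} = \left(4 - 1208 - 7889\right) \left(- \frac{1}{23906}\right) - - \frac{16487}{7025} = \left(-9093\right) \left(- \frac{1}{23906}\right) + \frac{16487}{7025} = \frac{9093}{23906} + \frac{16487}{7025} = \frac{458016547}{167939650}$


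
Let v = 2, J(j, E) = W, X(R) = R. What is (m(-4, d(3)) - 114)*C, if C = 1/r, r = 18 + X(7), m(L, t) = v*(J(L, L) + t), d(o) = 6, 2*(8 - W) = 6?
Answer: -92/25 ≈ -3.6800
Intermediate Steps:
W = 5 (W = 8 - 1/2*6 = 8 - 3 = 5)
J(j, E) = 5
m(L, t) = 10 + 2*t (m(L, t) = 2*(5 + t) = 10 + 2*t)
r = 25 (r = 18 + 7 = 25)
C = 1/25 ≈ 0.040000
(m(-4, d(3)) - 114)*C = ((10 + 2*6) - 114)*(1/25) = ((10 + 12) - 114)*(1/25) = (22 - 114)*(1/25) = -92*1/25 = -92/25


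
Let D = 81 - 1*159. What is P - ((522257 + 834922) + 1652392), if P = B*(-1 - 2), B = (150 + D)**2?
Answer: -3025123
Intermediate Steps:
D = -78 (D = 81 - 159 = -78)
B = 5184 (B = (150 - 78)**2 = 72**2 = 5184)
P = -15552 (P = 5184*(-1 - 2) = 5184*(-3) = -15552)
P - ((522257 + 834922) + 1652392) = -15552 - ((522257 + 834922) + 1652392) = -15552 - (1357179 + 1652392) = -15552 - 1*3009571 = -15552 - 3009571 = -3025123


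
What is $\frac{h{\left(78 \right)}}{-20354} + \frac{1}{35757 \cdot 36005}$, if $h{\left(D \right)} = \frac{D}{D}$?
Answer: $- \frac{1287410431}{26204366197890} \approx -4.913 \cdot 10^{-5}$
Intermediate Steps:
$h{\left(D \right)} = 1$
$\frac{h{\left(78 \right)}}{-20354} + \frac{1}{35757 \cdot 36005} = 1 \frac{1}{-20354} + \frac{1}{35757 \cdot 36005} = 1 \left(- \frac{1}{20354}\right) + \frac{1}{35757} \cdot \frac{1}{36005} = - \frac{1}{20354} + \frac{1}{1287430785} = - \frac{1287410431}{26204366197890}$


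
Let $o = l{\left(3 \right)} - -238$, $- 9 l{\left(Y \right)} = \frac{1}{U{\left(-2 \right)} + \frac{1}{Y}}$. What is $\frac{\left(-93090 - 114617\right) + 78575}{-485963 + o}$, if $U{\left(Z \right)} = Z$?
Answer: $\frac{968490}{3642937} \approx 0.26585$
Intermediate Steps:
$l{\left(Y \right)} = - \frac{1}{9 \left(-2 + \frac{1}{Y}\right)}$
$o = \frac{3571}{15}$ ($o = \frac{1}{9} \cdot 3 \frac{1}{-1 + 2 \cdot 3} - -238 = \frac{1}{9} \cdot 3 \frac{1}{-1 + 6} + 238 = \frac{1}{9} \cdot 3 \cdot \frac{1}{5} + 238 = \frac{1}{15} + 238 = \frac{3571}{15} \approx 238.07$)
$\frac{\left(-93090 - 114617\right) + 78575}{-485963 + o} = \frac{\left(-93090 - 114617\right) + 78575}{-485963 + \frac{3571}{15}} = \frac{\left(-93090 - 114617\right) + 78575}{- \frac{7285874}{15}} = \left(-207707 + 78575\right) \left(- \frac{15}{7285874}\right) = \left(-129132\right) \left(- \frac{15}{7285874}\right) = \frac{968490}{3642937}$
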